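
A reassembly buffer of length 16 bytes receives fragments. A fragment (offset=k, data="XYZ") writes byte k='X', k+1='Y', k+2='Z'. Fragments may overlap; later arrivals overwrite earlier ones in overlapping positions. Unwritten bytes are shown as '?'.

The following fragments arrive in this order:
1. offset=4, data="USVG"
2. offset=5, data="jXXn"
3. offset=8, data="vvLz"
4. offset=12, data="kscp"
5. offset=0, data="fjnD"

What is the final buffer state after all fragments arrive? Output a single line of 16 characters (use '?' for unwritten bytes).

Fragment 1: offset=4 data="USVG" -> buffer=????USVG????????
Fragment 2: offset=5 data="jXXn" -> buffer=????UjXXn???????
Fragment 3: offset=8 data="vvLz" -> buffer=????UjXXvvLz????
Fragment 4: offset=12 data="kscp" -> buffer=????UjXXvvLzkscp
Fragment 5: offset=0 data="fjnD" -> buffer=fjnDUjXXvvLzkscp

Answer: fjnDUjXXvvLzkscp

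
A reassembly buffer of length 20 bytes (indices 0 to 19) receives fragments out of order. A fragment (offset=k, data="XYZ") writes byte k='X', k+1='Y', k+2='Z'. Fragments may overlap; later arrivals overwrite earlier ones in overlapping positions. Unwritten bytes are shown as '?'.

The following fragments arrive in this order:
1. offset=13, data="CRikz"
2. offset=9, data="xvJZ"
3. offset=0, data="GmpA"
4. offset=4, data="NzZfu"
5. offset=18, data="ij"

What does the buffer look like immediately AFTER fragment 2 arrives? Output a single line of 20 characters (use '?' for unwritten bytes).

Answer: ?????????xvJZCRikz??

Derivation:
Fragment 1: offset=13 data="CRikz" -> buffer=?????????????CRikz??
Fragment 2: offset=9 data="xvJZ" -> buffer=?????????xvJZCRikz??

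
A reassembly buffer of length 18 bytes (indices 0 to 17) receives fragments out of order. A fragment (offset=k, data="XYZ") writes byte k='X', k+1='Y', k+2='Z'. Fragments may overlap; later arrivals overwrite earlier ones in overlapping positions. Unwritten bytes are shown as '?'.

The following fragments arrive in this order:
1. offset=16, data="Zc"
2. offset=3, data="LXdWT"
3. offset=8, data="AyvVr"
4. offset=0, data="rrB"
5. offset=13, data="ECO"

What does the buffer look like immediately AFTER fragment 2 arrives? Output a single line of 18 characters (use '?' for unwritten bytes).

Fragment 1: offset=16 data="Zc" -> buffer=????????????????Zc
Fragment 2: offset=3 data="LXdWT" -> buffer=???LXdWT????????Zc

Answer: ???LXdWT????????Zc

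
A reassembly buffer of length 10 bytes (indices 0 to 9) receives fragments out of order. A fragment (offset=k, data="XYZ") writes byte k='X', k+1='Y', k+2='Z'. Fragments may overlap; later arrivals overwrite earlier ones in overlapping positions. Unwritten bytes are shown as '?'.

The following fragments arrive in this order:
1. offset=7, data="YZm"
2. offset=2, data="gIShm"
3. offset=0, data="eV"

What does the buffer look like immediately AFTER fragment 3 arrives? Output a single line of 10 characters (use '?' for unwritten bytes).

Fragment 1: offset=7 data="YZm" -> buffer=???????YZm
Fragment 2: offset=2 data="gIShm" -> buffer=??gIShmYZm
Fragment 3: offset=0 data="eV" -> buffer=eVgIShmYZm

Answer: eVgIShmYZm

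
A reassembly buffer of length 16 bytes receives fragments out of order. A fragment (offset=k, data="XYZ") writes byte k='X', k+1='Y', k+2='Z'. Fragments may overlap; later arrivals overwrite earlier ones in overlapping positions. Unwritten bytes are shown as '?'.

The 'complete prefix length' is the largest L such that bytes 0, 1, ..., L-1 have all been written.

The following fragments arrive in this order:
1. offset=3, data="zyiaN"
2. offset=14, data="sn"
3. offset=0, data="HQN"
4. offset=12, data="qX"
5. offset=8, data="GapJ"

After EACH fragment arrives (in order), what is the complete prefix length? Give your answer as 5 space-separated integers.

Fragment 1: offset=3 data="zyiaN" -> buffer=???zyiaN???????? -> prefix_len=0
Fragment 2: offset=14 data="sn" -> buffer=???zyiaN??????sn -> prefix_len=0
Fragment 3: offset=0 data="HQN" -> buffer=HQNzyiaN??????sn -> prefix_len=8
Fragment 4: offset=12 data="qX" -> buffer=HQNzyiaN????qXsn -> prefix_len=8
Fragment 5: offset=8 data="GapJ" -> buffer=HQNzyiaNGapJqXsn -> prefix_len=16

Answer: 0 0 8 8 16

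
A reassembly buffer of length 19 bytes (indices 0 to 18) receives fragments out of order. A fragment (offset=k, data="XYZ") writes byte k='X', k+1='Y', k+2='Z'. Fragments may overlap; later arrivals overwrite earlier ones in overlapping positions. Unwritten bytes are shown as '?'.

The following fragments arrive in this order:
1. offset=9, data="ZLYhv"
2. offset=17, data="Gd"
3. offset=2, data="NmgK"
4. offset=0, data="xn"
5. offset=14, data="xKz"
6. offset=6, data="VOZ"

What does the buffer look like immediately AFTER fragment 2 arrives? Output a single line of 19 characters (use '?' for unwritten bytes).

Fragment 1: offset=9 data="ZLYhv" -> buffer=?????????ZLYhv?????
Fragment 2: offset=17 data="Gd" -> buffer=?????????ZLYhv???Gd

Answer: ?????????ZLYhv???Gd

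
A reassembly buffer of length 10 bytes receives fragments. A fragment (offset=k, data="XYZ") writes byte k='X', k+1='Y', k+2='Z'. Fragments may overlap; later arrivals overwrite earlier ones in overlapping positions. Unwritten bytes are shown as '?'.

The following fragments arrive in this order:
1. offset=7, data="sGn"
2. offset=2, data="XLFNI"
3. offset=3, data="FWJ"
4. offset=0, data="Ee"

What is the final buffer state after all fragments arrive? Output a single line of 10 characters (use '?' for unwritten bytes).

Answer: EeXFWJIsGn

Derivation:
Fragment 1: offset=7 data="sGn" -> buffer=???????sGn
Fragment 2: offset=2 data="XLFNI" -> buffer=??XLFNIsGn
Fragment 3: offset=3 data="FWJ" -> buffer=??XFWJIsGn
Fragment 4: offset=0 data="Ee" -> buffer=EeXFWJIsGn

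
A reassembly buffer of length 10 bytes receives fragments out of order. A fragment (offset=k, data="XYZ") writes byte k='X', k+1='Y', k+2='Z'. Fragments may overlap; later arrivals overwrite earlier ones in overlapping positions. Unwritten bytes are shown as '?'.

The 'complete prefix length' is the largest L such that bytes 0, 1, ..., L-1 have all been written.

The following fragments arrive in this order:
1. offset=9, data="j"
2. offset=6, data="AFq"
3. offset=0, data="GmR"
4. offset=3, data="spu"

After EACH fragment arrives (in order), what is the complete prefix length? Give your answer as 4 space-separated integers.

Fragment 1: offset=9 data="j" -> buffer=?????????j -> prefix_len=0
Fragment 2: offset=6 data="AFq" -> buffer=??????AFqj -> prefix_len=0
Fragment 3: offset=0 data="GmR" -> buffer=GmR???AFqj -> prefix_len=3
Fragment 4: offset=3 data="spu" -> buffer=GmRspuAFqj -> prefix_len=10

Answer: 0 0 3 10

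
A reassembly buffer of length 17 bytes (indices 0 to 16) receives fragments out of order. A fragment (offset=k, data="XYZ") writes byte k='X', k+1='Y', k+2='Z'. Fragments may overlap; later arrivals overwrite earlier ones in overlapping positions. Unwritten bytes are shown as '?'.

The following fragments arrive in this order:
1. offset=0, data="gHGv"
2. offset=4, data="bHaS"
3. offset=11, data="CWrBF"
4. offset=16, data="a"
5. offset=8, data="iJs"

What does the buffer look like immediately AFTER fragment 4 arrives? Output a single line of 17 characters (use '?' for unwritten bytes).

Fragment 1: offset=0 data="gHGv" -> buffer=gHGv?????????????
Fragment 2: offset=4 data="bHaS" -> buffer=gHGvbHaS?????????
Fragment 3: offset=11 data="CWrBF" -> buffer=gHGvbHaS???CWrBF?
Fragment 4: offset=16 data="a" -> buffer=gHGvbHaS???CWrBFa

Answer: gHGvbHaS???CWrBFa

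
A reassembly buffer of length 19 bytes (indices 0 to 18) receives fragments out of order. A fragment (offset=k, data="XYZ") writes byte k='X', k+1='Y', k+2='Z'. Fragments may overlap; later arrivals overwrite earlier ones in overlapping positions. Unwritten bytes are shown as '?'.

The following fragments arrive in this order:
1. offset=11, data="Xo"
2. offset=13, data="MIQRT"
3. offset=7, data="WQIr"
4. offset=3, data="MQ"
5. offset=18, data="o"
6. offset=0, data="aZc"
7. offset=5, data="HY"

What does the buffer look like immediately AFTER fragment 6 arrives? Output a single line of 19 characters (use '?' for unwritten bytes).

Answer: aZcMQ??WQIrXoMIQRTo

Derivation:
Fragment 1: offset=11 data="Xo" -> buffer=???????????Xo??????
Fragment 2: offset=13 data="MIQRT" -> buffer=???????????XoMIQRT?
Fragment 3: offset=7 data="WQIr" -> buffer=???????WQIrXoMIQRT?
Fragment 4: offset=3 data="MQ" -> buffer=???MQ??WQIrXoMIQRT?
Fragment 5: offset=18 data="o" -> buffer=???MQ??WQIrXoMIQRTo
Fragment 6: offset=0 data="aZc" -> buffer=aZcMQ??WQIrXoMIQRTo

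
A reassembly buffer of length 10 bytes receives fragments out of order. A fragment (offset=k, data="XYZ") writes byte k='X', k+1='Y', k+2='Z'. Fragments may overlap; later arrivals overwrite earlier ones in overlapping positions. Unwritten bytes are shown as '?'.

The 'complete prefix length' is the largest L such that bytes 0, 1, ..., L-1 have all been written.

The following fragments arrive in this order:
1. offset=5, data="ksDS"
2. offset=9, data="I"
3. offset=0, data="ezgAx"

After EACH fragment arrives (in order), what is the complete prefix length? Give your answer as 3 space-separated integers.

Answer: 0 0 10

Derivation:
Fragment 1: offset=5 data="ksDS" -> buffer=?????ksDS? -> prefix_len=0
Fragment 2: offset=9 data="I" -> buffer=?????ksDSI -> prefix_len=0
Fragment 3: offset=0 data="ezgAx" -> buffer=ezgAxksDSI -> prefix_len=10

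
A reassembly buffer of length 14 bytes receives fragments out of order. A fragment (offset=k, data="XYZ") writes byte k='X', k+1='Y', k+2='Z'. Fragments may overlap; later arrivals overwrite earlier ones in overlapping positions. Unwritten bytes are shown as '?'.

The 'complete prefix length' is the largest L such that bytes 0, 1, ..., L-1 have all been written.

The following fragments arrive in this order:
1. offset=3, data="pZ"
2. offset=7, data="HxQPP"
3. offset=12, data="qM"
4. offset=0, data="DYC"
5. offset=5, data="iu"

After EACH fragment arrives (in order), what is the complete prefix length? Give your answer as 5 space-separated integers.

Fragment 1: offset=3 data="pZ" -> buffer=???pZ????????? -> prefix_len=0
Fragment 2: offset=7 data="HxQPP" -> buffer=???pZ??HxQPP?? -> prefix_len=0
Fragment 3: offset=12 data="qM" -> buffer=???pZ??HxQPPqM -> prefix_len=0
Fragment 4: offset=0 data="DYC" -> buffer=DYCpZ??HxQPPqM -> prefix_len=5
Fragment 5: offset=5 data="iu" -> buffer=DYCpZiuHxQPPqM -> prefix_len=14

Answer: 0 0 0 5 14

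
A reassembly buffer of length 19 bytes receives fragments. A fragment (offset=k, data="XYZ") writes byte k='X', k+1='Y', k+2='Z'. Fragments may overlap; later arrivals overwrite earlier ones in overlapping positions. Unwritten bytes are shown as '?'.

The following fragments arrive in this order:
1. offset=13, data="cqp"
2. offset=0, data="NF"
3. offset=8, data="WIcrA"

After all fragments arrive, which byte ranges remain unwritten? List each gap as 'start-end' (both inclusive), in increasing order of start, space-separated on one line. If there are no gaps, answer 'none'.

Fragment 1: offset=13 len=3
Fragment 2: offset=0 len=2
Fragment 3: offset=8 len=5
Gaps: 2-7 16-18

Answer: 2-7 16-18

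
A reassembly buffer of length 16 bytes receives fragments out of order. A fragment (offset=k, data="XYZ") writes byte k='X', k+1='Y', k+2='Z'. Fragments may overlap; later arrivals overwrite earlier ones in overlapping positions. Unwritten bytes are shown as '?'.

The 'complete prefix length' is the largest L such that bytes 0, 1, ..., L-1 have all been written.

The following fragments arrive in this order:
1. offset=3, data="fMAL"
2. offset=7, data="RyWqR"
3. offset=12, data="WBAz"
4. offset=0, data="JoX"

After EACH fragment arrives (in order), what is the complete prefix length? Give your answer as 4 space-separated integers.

Answer: 0 0 0 16

Derivation:
Fragment 1: offset=3 data="fMAL" -> buffer=???fMAL????????? -> prefix_len=0
Fragment 2: offset=7 data="RyWqR" -> buffer=???fMALRyWqR???? -> prefix_len=0
Fragment 3: offset=12 data="WBAz" -> buffer=???fMALRyWqRWBAz -> prefix_len=0
Fragment 4: offset=0 data="JoX" -> buffer=JoXfMALRyWqRWBAz -> prefix_len=16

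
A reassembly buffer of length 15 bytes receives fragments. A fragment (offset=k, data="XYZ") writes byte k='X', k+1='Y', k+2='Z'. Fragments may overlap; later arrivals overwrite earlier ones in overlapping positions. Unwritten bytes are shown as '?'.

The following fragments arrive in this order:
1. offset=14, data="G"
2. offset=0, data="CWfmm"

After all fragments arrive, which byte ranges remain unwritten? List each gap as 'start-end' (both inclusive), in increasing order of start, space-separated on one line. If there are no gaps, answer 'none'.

Fragment 1: offset=14 len=1
Fragment 2: offset=0 len=5
Gaps: 5-13

Answer: 5-13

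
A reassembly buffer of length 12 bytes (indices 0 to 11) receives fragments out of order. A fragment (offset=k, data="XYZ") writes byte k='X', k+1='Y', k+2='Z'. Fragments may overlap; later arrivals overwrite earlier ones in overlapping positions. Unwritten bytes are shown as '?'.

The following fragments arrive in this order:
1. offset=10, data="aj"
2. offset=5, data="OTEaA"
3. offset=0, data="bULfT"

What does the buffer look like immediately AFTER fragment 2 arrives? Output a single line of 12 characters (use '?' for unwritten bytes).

Answer: ?????OTEaAaj

Derivation:
Fragment 1: offset=10 data="aj" -> buffer=??????????aj
Fragment 2: offset=5 data="OTEaA" -> buffer=?????OTEaAaj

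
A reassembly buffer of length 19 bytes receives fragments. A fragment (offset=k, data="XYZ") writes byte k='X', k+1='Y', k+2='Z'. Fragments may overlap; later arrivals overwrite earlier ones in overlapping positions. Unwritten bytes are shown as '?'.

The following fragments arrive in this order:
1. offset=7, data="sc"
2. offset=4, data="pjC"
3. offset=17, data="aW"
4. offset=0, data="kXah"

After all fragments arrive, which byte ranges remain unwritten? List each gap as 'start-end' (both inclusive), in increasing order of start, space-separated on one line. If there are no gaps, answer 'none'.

Fragment 1: offset=7 len=2
Fragment 2: offset=4 len=3
Fragment 3: offset=17 len=2
Fragment 4: offset=0 len=4
Gaps: 9-16

Answer: 9-16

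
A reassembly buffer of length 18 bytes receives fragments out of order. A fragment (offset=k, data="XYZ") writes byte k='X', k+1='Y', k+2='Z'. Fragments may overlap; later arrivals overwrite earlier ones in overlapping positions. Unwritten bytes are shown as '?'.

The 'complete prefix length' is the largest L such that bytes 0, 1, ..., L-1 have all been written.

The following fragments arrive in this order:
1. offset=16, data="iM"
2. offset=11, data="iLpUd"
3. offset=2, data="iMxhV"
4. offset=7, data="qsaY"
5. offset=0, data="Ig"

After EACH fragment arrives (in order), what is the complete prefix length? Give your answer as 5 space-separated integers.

Fragment 1: offset=16 data="iM" -> buffer=????????????????iM -> prefix_len=0
Fragment 2: offset=11 data="iLpUd" -> buffer=???????????iLpUdiM -> prefix_len=0
Fragment 3: offset=2 data="iMxhV" -> buffer=??iMxhV????iLpUdiM -> prefix_len=0
Fragment 4: offset=7 data="qsaY" -> buffer=??iMxhVqsaYiLpUdiM -> prefix_len=0
Fragment 5: offset=0 data="Ig" -> buffer=IgiMxhVqsaYiLpUdiM -> prefix_len=18

Answer: 0 0 0 0 18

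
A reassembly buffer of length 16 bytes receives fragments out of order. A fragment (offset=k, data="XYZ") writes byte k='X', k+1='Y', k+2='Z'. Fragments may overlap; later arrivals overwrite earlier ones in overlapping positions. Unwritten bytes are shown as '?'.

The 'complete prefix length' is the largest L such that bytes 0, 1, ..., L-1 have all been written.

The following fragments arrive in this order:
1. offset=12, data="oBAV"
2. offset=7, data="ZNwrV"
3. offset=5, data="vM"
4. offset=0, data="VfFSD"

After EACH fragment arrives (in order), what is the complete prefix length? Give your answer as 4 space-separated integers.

Fragment 1: offset=12 data="oBAV" -> buffer=????????????oBAV -> prefix_len=0
Fragment 2: offset=7 data="ZNwrV" -> buffer=???????ZNwrVoBAV -> prefix_len=0
Fragment 3: offset=5 data="vM" -> buffer=?????vMZNwrVoBAV -> prefix_len=0
Fragment 4: offset=0 data="VfFSD" -> buffer=VfFSDvMZNwrVoBAV -> prefix_len=16

Answer: 0 0 0 16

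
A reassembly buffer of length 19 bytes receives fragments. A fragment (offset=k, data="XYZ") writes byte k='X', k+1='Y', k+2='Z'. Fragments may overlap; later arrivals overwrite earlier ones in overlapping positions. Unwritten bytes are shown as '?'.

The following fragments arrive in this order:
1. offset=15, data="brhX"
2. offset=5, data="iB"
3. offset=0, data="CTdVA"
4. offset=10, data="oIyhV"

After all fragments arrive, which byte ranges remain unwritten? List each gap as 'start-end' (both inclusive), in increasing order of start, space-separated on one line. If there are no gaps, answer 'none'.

Fragment 1: offset=15 len=4
Fragment 2: offset=5 len=2
Fragment 3: offset=0 len=5
Fragment 4: offset=10 len=5
Gaps: 7-9

Answer: 7-9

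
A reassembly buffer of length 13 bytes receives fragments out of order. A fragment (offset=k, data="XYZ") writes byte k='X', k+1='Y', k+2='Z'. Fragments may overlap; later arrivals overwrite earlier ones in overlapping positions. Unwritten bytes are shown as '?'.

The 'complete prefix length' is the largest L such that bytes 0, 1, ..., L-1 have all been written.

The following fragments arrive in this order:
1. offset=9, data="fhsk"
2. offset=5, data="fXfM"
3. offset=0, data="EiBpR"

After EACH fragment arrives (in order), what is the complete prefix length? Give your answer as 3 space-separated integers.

Fragment 1: offset=9 data="fhsk" -> buffer=?????????fhsk -> prefix_len=0
Fragment 2: offset=5 data="fXfM" -> buffer=?????fXfMfhsk -> prefix_len=0
Fragment 3: offset=0 data="EiBpR" -> buffer=EiBpRfXfMfhsk -> prefix_len=13

Answer: 0 0 13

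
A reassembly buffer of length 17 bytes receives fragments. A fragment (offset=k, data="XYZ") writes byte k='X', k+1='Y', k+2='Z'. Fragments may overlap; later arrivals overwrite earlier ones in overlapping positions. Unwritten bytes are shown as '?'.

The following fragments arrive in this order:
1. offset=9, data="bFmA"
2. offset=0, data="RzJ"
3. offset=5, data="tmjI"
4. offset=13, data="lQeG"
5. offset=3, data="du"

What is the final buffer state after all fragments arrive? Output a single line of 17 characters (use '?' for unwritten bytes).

Answer: RzJdutmjIbFmAlQeG

Derivation:
Fragment 1: offset=9 data="bFmA" -> buffer=?????????bFmA????
Fragment 2: offset=0 data="RzJ" -> buffer=RzJ??????bFmA????
Fragment 3: offset=5 data="tmjI" -> buffer=RzJ??tmjIbFmA????
Fragment 4: offset=13 data="lQeG" -> buffer=RzJ??tmjIbFmAlQeG
Fragment 5: offset=3 data="du" -> buffer=RzJdutmjIbFmAlQeG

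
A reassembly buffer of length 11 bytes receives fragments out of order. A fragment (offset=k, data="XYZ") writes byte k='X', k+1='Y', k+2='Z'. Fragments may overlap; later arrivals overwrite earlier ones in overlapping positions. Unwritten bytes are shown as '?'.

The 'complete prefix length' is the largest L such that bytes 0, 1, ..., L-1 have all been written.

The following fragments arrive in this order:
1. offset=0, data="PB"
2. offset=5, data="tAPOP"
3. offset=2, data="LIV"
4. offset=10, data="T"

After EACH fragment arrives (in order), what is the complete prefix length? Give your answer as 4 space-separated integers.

Fragment 1: offset=0 data="PB" -> buffer=PB????????? -> prefix_len=2
Fragment 2: offset=5 data="tAPOP" -> buffer=PB???tAPOP? -> prefix_len=2
Fragment 3: offset=2 data="LIV" -> buffer=PBLIVtAPOP? -> prefix_len=10
Fragment 4: offset=10 data="T" -> buffer=PBLIVtAPOPT -> prefix_len=11

Answer: 2 2 10 11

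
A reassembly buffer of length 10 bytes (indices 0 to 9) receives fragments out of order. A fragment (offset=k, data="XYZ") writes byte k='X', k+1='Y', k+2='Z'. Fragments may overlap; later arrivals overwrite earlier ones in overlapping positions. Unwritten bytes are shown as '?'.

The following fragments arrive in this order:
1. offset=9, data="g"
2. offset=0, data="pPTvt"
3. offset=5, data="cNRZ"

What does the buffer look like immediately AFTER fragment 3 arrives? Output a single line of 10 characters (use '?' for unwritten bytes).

Fragment 1: offset=9 data="g" -> buffer=?????????g
Fragment 2: offset=0 data="pPTvt" -> buffer=pPTvt????g
Fragment 3: offset=5 data="cNRZ" -> buffer=pPTvtcNRZg

Answer: pPTvtcNRZg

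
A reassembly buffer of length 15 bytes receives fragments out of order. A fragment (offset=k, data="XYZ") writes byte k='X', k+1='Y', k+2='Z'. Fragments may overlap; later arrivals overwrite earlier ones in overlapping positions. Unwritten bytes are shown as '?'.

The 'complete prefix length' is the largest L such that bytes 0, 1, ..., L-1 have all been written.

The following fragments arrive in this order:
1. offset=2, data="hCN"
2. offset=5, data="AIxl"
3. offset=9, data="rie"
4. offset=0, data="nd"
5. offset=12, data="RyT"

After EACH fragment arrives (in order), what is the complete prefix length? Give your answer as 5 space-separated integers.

Answer: 0 0 0 12 15

Derivation:
Fragment 1: offset=2 data="hCN" -> buffer=??hCN?????????? -> prefix_len=0
Fragment 2: offset=5 data="AIxl" -> buffer=??hCNAIxl?????? -> prefix_len=0
Fragment 3: offset=9 data="rie" -> buffer=??hCNAIxlrie??? -> prefix_len=0
Fragment 4: offset=0 data="nd" -> buffer=ndhCNAIxlrie??? -> prefix_len=12
Fragment 5: offset=12 data="RyT" -> buffer=ndhCNAIxlrieRyT -> prefix_len=15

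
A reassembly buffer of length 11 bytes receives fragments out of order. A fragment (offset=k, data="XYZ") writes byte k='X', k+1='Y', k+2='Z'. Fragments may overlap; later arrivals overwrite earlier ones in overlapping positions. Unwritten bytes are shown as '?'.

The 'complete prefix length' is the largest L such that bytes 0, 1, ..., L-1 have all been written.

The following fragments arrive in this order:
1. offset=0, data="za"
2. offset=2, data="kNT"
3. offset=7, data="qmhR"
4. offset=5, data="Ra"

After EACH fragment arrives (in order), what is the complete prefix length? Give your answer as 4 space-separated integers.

Answer: 2 5 5 11

Derivation:
Fragment 1: offset=0 data="za" -> buffer=za????????? -> prefix_len=2
Fragment 2: offset=2 data="kNT" -> buffer=zakNT?????? -> prefix_len=5
Fragment 3: offset=7 data="qmhR" -> buffer=zakNT??qmhR -> prefix_len=5
Fragment 4: offset=5 data="Ra" -> buffer=zakNTRaqmhR -> prefix_len=11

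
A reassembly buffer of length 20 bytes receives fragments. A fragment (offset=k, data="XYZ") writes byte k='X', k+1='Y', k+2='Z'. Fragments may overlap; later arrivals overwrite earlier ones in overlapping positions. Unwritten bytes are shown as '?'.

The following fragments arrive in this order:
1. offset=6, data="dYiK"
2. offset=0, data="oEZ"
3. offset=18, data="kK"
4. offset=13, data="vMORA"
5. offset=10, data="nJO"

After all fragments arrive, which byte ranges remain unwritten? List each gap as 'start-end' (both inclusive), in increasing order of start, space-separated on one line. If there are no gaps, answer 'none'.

Fragment 1: offset=6 len=4
Fragment 2: offset=0 len=3
Fragment 3: offset=18 len=2
Fragment 4: offset=13 len=5
Fragment 5: offset=10 len=3
Gaps: 3-5

Answer: 3-5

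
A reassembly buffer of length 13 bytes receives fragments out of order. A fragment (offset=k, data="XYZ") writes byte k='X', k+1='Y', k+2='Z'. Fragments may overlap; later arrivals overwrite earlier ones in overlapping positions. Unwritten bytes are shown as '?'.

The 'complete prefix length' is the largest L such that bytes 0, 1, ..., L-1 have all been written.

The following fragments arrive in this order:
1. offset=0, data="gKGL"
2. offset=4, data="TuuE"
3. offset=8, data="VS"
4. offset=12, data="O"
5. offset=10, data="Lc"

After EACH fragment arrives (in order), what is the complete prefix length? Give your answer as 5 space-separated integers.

Fragment 1: offset=0 data="gKGL" -> buffer=gKGL????????? -> prefix_len=4
Fragment 2: offset=4 data="TuuE" -> buffer=gKGLTuuE????? -> prefix_len=8
Fragment 3: offset=8 data="VS" -> buffer=gKGLTuuEVS??? -> prefix_len=10
Fragment 4: offset=12 data="O" -> buffer=gKGLTuuEVS??O -> prefix_len=10
Fragment 5: offset=10 data="Lc" -> buffer=gKGLTuuEVSLcO -> prefix_len=13

Answer: 4 8 10 10 13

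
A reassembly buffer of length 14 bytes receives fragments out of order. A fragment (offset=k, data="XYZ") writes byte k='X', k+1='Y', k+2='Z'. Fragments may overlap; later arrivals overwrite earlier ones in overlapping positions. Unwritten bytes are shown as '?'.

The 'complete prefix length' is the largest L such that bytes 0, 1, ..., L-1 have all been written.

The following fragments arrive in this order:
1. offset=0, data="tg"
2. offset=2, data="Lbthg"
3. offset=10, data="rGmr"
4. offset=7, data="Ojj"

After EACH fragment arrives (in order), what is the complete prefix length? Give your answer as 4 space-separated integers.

Fragment 1: offset=0 data="tg" -> buffer=tg???????????? -> prefix_len=2
Fragment 2: offset=2 data="Lbthg" -> buffer=tgLbthg??????? -> prefix_len=7
Fragment 3: offset=10 data="rGmr" -> buffer=tgLbthg???rGmr -> prefix_len=7
Fragment 4: offset=7 data="Ojj" -> buffer=tgLbthgOjjrGmr -> prefix_len=14

Answer: 2 7 7 14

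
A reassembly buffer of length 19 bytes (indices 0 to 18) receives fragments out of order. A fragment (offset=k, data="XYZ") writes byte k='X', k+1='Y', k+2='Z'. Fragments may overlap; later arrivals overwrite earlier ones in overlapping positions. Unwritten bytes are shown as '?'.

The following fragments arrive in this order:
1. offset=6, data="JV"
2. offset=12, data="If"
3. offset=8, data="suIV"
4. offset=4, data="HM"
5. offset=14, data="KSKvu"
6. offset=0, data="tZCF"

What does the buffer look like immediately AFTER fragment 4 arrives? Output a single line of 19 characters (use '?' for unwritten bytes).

Fragment 1: offset=6 data="JV" -> buffer=??????JV???????????
Fragment 2: offset=12 data="If" -> buffer=??????JV????If?????
Fragment 3: offset=8 data="suIV" -> buffer=??????JVsuIVIf?????
Fragment 4: offset=4 data="HM" -> buffer=????HMJVsuIVIf?????

Answer: ????HMJVsuIVIf?????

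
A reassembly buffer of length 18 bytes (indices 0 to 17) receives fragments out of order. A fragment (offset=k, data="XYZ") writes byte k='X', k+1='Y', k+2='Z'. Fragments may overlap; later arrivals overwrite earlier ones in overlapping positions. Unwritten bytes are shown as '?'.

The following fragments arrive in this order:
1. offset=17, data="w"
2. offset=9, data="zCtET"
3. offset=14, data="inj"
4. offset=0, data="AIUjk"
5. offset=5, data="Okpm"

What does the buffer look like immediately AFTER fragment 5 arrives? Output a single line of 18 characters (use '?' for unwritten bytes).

Answer: AIUjkOkpmzCtETinjw

Derivation:
Fragment 1: offset=17 data="w" -> buffer=?????????????????w
Fragment 2: offset=9 data="zCtET" -> buffer=?????????zCtET???w
Fragment 3: offset=14 data="inj" -> buffer=?????????zCtETinjw
Fragment 4: offset=0 data="AIUjk" -> buffer=AIUjk????zCtETinjw
Fragment 5: offset=5 data="Okpm" -> buffer=AIUjkOkpmzCtETinjw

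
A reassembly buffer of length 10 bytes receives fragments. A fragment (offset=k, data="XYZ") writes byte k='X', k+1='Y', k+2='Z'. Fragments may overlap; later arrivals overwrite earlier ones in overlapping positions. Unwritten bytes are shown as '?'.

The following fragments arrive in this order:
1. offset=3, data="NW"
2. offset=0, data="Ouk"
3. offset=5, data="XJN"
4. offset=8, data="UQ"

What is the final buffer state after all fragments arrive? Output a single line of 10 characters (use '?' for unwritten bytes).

Fragment 1: offset=3 data="NW" -> buffer=???NW?????
Fragment 2: offset=0 data="Ouk" -> buffer=OukNW?????
Fragment 3: offset=5 data="XJN" -> buffer=OukNWXJN??
Fragment 4: offset=8 data="UQ" -> buffer=OukNWXJNUQ

Answer: OukNWXJNUQ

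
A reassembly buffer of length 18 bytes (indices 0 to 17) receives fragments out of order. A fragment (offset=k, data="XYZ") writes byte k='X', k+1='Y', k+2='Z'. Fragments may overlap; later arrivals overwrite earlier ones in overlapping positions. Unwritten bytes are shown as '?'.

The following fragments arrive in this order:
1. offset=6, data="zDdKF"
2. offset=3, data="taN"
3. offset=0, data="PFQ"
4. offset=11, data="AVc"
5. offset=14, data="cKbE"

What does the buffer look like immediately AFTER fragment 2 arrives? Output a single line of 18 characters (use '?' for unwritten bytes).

Answer: ???taNzDdKF???????

Derivation:
Fragment 1: offset=6 data="zDdKF" -> buffer=??????zDdKF???????
Fragment 2: offset=3 data="taN" -> buffer=???taNzDdKF???????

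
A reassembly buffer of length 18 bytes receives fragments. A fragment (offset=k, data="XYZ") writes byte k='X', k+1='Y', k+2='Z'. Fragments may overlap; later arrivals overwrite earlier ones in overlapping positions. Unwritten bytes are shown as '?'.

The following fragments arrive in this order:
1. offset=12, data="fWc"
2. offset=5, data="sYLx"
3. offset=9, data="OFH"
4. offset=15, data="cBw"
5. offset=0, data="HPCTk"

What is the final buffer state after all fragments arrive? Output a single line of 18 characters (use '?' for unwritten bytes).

Fragment 1: offset=12 data="fWc" -> buffer=????????????fWc???
Fragment 2: offset=5 data="sYLx" -> buffer=?????sYLx???fWc???
Fragment 3: offset=9 data="OFH" -> buffer=?????sYLxOFHfWc???
Fragment 4: offset=15 data="cBw" -> buffer=?????sYLxOFHfWccBw
Fragment 5: offset=0 data="HPCTk" -> buffer=HPCTksYLxOFHfWccBw

Answer: HPCTksYLxOFHfWccBw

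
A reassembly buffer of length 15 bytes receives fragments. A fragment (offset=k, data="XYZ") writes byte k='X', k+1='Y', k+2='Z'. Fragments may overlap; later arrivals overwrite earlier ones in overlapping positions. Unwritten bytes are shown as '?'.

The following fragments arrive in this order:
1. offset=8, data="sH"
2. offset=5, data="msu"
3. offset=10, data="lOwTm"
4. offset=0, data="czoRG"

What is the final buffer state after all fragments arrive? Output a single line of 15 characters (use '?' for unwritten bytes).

Fragment 1: offset=8 data="sH" -> buffer=????????sH?????
Fragment 2: offset=5 data="msu" -> buffer=?????msusH?????
Fragment 3: offset=10 data="lOwTm" -> buffer=?????msusHlOwTm
Fragment 4: offset=0 data="czoRG" -> buffer=czoRGmsusHlOwTm

Answer: czoRGmsusHlOwTm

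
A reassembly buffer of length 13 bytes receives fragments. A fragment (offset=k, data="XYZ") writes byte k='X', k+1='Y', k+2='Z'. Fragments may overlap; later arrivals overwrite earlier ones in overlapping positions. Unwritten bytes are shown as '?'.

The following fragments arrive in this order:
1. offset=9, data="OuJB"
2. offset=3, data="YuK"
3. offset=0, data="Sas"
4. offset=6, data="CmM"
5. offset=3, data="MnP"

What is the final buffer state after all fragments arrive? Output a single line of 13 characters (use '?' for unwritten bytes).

Fragment 1: offset=9 data="OuJB" -> buffer=?????????OuJB
Fragment 2: offset=3 data="YuK" -> buffer=???YuK???OuJB
Fragment 3: offset=0 data="Sas" -> buffer=SasYuK???OuJB
Fragment 4: offset=6 data="CmM" -> buffer=SasYuKCmMOuJB
Fragment 5: offset=3 data="MnP" -> buffer=SasMnPCmMOuJB

Answer: SasMnPCmMOuJB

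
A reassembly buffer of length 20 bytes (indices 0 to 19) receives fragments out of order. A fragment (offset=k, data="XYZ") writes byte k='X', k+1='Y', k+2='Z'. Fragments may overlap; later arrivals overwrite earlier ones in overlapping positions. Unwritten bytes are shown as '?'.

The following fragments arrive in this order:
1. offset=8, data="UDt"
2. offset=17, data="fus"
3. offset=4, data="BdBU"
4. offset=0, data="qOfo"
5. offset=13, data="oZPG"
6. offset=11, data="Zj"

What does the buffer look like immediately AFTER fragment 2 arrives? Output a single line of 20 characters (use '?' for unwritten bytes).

Answer: ????????UDt??????fus

Derivation:
Fragment 1: offset=8 data="UDt" -> buffer=????????UDt?????????
Fragment 2: offset=17 data="fus" -> buffer=????????UDt??????fus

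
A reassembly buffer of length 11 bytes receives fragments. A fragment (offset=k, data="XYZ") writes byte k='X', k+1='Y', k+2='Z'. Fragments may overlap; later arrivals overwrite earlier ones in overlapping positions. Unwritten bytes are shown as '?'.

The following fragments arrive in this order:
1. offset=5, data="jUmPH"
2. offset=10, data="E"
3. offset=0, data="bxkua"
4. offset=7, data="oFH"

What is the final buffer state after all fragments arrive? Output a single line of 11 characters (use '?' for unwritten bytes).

Fragment 1: offset=5 data="jUmPH" -> buffer=?????jUmPH?
Fragment 2: offset=10 data="E" -> buffer=?????jUmPHE
Fragment 3: offset=0 data="bxkua" -> buffer=bxkuajUmPHE
Fragment 4: offset=7 data="oFH" -> buffer=bxkuajUoFHE

Answer: bxkuajUoFHE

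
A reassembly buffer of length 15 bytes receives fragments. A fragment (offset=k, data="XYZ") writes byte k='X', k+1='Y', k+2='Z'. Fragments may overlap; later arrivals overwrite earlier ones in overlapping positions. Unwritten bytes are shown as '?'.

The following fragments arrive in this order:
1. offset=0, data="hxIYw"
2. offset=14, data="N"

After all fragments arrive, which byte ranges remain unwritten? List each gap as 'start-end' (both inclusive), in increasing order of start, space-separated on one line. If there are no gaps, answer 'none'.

Answer: 5-13

Derivation:
Fragment 1: offset=0 len=5
Fragment 2: offset=14 len=1
Gaps: 5-13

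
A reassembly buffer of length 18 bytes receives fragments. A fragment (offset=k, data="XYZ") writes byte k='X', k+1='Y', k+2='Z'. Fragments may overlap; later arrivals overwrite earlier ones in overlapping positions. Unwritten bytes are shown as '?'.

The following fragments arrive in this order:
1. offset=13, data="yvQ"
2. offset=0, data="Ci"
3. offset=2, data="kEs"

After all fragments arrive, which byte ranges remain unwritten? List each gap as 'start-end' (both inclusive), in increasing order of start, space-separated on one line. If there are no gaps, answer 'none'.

Fragment 1: offset=13 len=3
Fragment 2: offset=0 len=2
Fragment 3: offset=2 len=3
Gaps: 5-12 16-17

Answer: 5-12 16-17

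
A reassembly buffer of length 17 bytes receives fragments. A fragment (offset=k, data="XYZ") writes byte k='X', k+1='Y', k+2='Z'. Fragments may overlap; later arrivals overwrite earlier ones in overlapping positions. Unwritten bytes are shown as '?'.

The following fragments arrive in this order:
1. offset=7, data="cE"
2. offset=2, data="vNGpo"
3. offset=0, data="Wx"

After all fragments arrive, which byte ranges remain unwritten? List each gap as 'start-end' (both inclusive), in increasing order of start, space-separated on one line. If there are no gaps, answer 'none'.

Answer: 9-16

Derivation:
Fragment 1: offset=7 len=2
Fragment 2: offset=2 len=5
Fragment 3: offset=0 len=2
Gaps: 9-16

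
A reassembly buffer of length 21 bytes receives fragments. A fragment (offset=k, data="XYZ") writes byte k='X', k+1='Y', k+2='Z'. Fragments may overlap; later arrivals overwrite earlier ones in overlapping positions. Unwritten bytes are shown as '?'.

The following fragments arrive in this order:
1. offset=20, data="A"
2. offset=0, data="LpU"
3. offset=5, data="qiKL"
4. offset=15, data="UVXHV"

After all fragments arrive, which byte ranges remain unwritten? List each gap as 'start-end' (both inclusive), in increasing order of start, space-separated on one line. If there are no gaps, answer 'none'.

Fragment 1: offset=20 len=1
Fragment 2: offset=0 len=3
Fragment 3: offset=5 len=4
Fragment 4: offset=15 len=5
Gaps: 3-4 9-14

Answer: 3-4 9-14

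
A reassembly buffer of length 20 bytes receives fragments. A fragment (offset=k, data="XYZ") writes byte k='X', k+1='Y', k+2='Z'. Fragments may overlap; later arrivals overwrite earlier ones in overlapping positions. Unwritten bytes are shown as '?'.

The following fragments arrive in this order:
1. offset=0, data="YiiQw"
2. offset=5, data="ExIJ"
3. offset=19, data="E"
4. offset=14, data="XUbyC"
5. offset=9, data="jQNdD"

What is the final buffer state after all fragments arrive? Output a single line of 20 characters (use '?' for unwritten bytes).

Fragment 1: offset=0 data="YiiQw" -> buffer=YiiQw???????????????
Fragment 2: offset=5 data="ExIJ" -> buffer=YiiQwExIJ???????????
Fragment 3: offset=19 data="E" -> buffer=YiiQwExIJ??????????E
Fragment 4: offset=14 data="XUbyC" -> buffer=YiiQwExIJ?????XUbyCE
Fragment 5: offset=9 data="jQNdD" -> buffer=YiiQwExIJjQNdDXUbyCE

Answer: YiiQwExIJjQNdDXUbyCE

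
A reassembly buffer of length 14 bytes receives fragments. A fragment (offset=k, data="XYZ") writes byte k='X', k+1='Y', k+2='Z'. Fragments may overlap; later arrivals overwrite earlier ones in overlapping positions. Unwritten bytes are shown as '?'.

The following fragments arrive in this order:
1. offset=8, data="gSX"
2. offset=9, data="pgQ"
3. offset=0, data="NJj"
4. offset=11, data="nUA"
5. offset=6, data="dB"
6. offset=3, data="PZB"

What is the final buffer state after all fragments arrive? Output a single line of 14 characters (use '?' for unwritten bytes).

Answer: NJjPZBdBgpgnUA

Derivation:
Fragment 1: offset=8 data="gSX" -> buffer=????????gSX???
Fragment 2: offset=9 data="pgQ" -> buffer=????????gpgQ??
Fragment 3: offset=0 data="NJj" -> buffer=NJj?????gpgQ??
Fragment 4: offset=11 data="nUA" -> buffer=NJj?????gpgnUA
Fragment 5: offset=6 data="dB" -> buffer=NJj???dBgpgnUA
Fragment 6: offset=3 data="PZB" -> buffer=NJjPZBdBgpgnUA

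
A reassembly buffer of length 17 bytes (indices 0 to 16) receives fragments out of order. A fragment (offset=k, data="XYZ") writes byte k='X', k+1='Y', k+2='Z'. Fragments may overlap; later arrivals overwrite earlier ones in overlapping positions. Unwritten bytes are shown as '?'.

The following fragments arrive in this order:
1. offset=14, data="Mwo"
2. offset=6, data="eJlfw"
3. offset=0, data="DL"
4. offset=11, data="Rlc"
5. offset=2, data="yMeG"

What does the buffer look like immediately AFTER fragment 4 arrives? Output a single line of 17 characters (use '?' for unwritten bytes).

Answer: DL????eJlfwRlcMwo

Derivation:
Fragment 1: offset=14 data="Mwo" -> buffer=??????????????Mwo
Fragment 2: offset=6 data="eJlfw" -> buffer=??????eJlfw???Mwo
Fragment 3: offset=0 data="DL" -> buffer=DL????eJlfw???Mwo
Fragment 4: offset=11 data="Rlc" -> buffer=DL????eJlfwRlcMwo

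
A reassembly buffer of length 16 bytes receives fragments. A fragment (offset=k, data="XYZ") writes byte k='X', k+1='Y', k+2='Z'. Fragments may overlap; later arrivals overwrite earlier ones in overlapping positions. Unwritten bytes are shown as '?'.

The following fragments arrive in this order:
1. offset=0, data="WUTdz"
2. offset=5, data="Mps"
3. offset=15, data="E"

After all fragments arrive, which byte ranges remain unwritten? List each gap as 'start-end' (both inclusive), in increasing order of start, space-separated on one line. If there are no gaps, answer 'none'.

Answer: 8-14

Derivation:
Fragment 1: offset=0 len=5
Fragment 2: offset=5 len=3
Fragment 3: offset=15 len=1
Gaps: 8-14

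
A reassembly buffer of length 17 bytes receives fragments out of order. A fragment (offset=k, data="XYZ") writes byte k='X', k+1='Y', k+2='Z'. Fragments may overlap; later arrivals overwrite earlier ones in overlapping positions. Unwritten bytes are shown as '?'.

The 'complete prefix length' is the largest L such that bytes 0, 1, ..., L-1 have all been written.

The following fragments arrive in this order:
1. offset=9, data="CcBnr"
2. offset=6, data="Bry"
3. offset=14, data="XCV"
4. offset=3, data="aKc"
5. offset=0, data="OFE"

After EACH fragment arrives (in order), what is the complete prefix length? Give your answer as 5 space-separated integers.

Fragment 1: offset=9 data="CcBnr" -> buffer=?????????CcBnr??? -> prefix_len=0
Fragment 2: offset=6 data="Bry" -> buffer=??????BryCcBnr??? -> prefix_len=0
Fragment 3: offset=14 data="XCV" -> buffer=??????BryCcBnrXCV -> prefix_len=0
Fragment 4: offset=3 data="aKc" -> buffer=???aKcBryCcBnrXCV -> prefix_len=0
Fragment 5: offset=0 data="OFE" -> buffer=OFEaKcBryCcBnrXCV -> prefix_len=17

Answer: 0 0 0 0 17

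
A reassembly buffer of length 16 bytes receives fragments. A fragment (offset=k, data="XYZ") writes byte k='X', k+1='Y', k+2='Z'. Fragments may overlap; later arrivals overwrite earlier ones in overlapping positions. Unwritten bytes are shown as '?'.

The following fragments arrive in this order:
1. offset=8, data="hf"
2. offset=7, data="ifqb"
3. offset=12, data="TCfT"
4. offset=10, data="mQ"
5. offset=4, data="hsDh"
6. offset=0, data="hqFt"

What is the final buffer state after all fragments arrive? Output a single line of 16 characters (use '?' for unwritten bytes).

Answer: hqFthsDhfqmQTCfT

Derivation:
Fragment 1: offset=8 data="hf" -> buffer=????????hf??????
Fragment 2: offset=7 data="ifqb" -> buffer=???????ifqb?????
Fragment 3: offset=12 data="TCfT" -> buffer=???????ifqb?TCfT
Fragment 4: offset=10 data="mQ" -> buffer=???????ifqmQTCfT
Fragment 5: offset=4 data="hsDh" -> buffer=????hsDhfqmQTCfT
Fragment 6: offset=0 data="hqFt" -> buffer=hqFthsDhfqmQTCfT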